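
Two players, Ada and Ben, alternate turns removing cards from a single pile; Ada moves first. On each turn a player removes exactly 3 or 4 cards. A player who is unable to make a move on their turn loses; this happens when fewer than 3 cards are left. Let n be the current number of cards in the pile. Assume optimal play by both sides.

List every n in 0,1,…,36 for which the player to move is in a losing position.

Positions with no move are L. A position that does have a move is losing for the player to move precisely when every available move leads to a winning position for the opponent. Fill in the labels:
n=0: no move → L
n=1: no move → L
n=2: no move → L
n=3: reaches L-position 0 → W
n=4: reaches L-position 1 → W
n=5: reaches L-position 2 → W
n=6: reaches L-position 2 → W
n=7: only reaches 4(W), 3(W), all W → L
n=8: only reaches 5(W), 4(W), all W → L
n=9: only reaches 6(W), 5(W), all W → L
n=10: reaches L-position 7 → W
n=11: reaches L-position 8 → W
n=12: reaches L-position 9 → W
n=13: reaches L-position 9 → W
n=14: only reaches 11(W), 10(W), all W → L
n=15: only reaches 12(W), 11(W), all W → L
n=16: only reaches 13(W), 12(W), all W → L
n=17: reaches L-position 14 → W
n=18: reaches L-position 15 → W
n=19: reaches L-position 16 → W
n=20: reaches L-position 16 → W
n=21: only reaches 18(W), 17(W), all W → L
n=22: only reaches 19(W), 18(W), all W → L
n=23: only reaches 20(W), 19(W), all W → L
n=24: reaches L-position 21 → W
n=25: reaches L-position 22 → W
n=26: reaches L-position 23 → W
n=27: reaches L-position 23 → W
n=28: only reaches 25(W), 24(W), all W → L
n=29: only reaches 26(W), 25(W), all W → L
n=30: only reaches 27(W), 26(W), all W → L
n=31: reaches L-position 28 → W
n=32: reaches L-position 29 → W
n=33: reaches L-position 30 → W
n=34: reaches L-position 30 → W
n=35: only reaches 32(W), 31(W), all W → L
n=36: only reaches 33(W), 32(W), all W → L
Reading off the rows marked L gives the requested list; there are 17 such values of n.

0, 1, 2, 7, 8, 9, 14, 15, 16, 21, 22, 23, 28, 29, 30, 35, 36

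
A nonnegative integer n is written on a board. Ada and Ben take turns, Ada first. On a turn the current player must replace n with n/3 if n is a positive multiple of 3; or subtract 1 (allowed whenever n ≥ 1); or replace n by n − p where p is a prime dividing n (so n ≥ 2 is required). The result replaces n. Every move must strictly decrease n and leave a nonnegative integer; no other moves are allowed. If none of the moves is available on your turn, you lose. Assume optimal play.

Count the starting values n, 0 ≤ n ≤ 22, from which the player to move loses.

6

Work bottom-up. With no move the player to move loses. Otherwise the position is W if at least one move leads to an L position for the opponent, and L if every move leads to a W.
n=0: no move → L
n=1: →0(L), so W
n=2: →0(L), so W
n=3: →0(L), so W
n=4: →2(W), 3(W) — all W, so L
n=5: →0(L), so W
n=6: →4(L), so W
n=7: →0(L), so W
n=8: →6(W), 7(W) — all W, so L
n=9: →8(L), so W
n=10: →8(L), so W
n=11: →0(L), so W
n=12: →4(L), so W
n=13: →0(L), so W
n=14: →7(W), 12(W), 13(W) — all W, so L
n=15: →14(L), so W
n=16: →14(L), so W
n=17: →0(L), so W
n=18: →6(W), 15(W), 16(W), 17(W) — all W, so L
n=19: →0(L), so W
n=20: →18(L), so W
n=21: →14(L), so W
n=22: →11(W), 20(W), 21(W) — all W, so L
L entries with 0 ≤ n ≤ 22: n = 0, 4, 8, 14, 18, 22; that makes 6.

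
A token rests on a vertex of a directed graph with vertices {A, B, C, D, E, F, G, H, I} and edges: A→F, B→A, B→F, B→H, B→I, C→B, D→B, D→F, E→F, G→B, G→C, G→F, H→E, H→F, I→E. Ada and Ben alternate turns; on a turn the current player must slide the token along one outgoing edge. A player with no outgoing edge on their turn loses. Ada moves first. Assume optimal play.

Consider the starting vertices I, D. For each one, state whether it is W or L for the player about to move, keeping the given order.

I: L, D: W

Compute win/loss labels from the base case upward. A position with no move is L. Any other position is W if it can reach an L in one move, else L.
Every edge goes from a vertex to one that appears earlier in the order F, E, A, H, I, B, C, D, G, so processing vertices in that order labels each vertex after all of its successors.
F: no outgoing edge → L
E: W (go to F, an L position)
A: W (go to F, an L position)
H: W (go to F, an L position)
I: L (sole option E(W) is W)
B: W (go to I, an L position)
C: L (sole option B(W) is W)
D: W (go to F, an L position)
G: W (go to C, an L position)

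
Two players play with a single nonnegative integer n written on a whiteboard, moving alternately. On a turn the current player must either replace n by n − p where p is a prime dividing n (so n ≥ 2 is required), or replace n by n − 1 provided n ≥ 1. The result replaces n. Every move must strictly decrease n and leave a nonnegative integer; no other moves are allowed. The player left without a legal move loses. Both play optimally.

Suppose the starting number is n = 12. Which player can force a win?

The second player wins.

Build the W/L table. Terminal = L. A non-terminal position is W if it has a move to some L; otherwise it is L.
n=0: no move → L
n=1: →0(L), so W
n=2: →0(L), so W
n=3: →0(L), so W
n=4: →2(W), 3(W) — all W, so L
n=5: →0(L), so W
n=6: →4(L), so W
n=7: →0(L), so W
n=8: →6(W), 7(W) — all W, so L
n=9: →8(L), so W
n=10: →8(L), so W
n=11: →0(L), so W
n=12: →9(W), 10(W), 11(W) — all W, so L
The starting position 12 is L: whatever the player to move does, the opponent receives a W position.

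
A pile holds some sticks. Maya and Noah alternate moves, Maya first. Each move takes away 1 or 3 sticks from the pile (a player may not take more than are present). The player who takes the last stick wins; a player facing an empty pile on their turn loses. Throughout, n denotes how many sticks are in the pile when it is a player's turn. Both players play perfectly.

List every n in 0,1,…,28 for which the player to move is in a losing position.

Build the W/L table. Terminal = L. A non-terminal position is W if it has a move to some L; otherwise it is L.
n=0: no move → L
n=1: W (go to 0, an L position)
n=2: L (sole option 1(W) is W)
n=3: W (go to 2, an L position)
n=4: L (options 3(W), 1(W) are all W)
n=5: W (go to 4, an L position)
n=6: L (options 5(W), 3(W) are all W)
n=7: W (go to 6, an L position)
n=8: L (options 7(W), 5(W) are all W)
n=9: W (go to 8, an L position)
n=10: L (options 9(W), 7(W) are all W)
n=11: W (go to 10, an L position)
n=12: L (options 11(W), 9(W) are all W)
n=13: W (go to 12, an L position)
n=14: L (options 13(W), 11(W) are all W)
n=15: W (go to 14, an L position)
n=16: L (options 15(W), 13(W) are all W)
n=17: W (go to 16, an L position)
n=18: L (options 17(W), 15(W) are all W)
n=19: W (go to 18, an L position)
n=20: L (options 19(W), 17(W) are all W)
n=21: W (go to 20, an L position)
n=22: L (options 21(W), 19(W) are all W)
n=23: W (go to 22, an L position)
n=24: L (options 23(W), 21(W) are all W)
n=25: W (go to 24, an L position)
n=26: L (options 25(W), 23(W) are all W)
n=27: W (go to 26, an L position)
n=28: L (options 27(W), 25(W) are all W)
Reading off the rows marked L gives the requested list; there are 15 such values of n.

0, 2, 4, 6, 8, 10, 12, 14, 16, 18, 20, 22, 24, 26, 28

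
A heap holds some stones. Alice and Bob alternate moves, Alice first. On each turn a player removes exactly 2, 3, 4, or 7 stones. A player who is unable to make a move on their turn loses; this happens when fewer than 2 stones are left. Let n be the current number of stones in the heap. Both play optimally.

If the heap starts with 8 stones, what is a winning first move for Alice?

Compute win/loss labels from the base case upward. A position with no move is L. Any other position is W if it can reach an L in one move, else L.
n=0: no move → L
n=1: no move → L
n=2: W (go to 0, an L position)
n=3: W (go to 1, an L position)
n=4: W (go to 1, an L position)
n=5: W (go to 1, an L position)
n=6: L (options 4(W), 3(W), 2(W) are all W)
n=7: W (go to 0, an L position)
n=8: W (go to 6, an L position)
From 8, the L positions reachable in one move are: 6, 1. Any move reaching one of these is winning.

Remove 2, leaving 6.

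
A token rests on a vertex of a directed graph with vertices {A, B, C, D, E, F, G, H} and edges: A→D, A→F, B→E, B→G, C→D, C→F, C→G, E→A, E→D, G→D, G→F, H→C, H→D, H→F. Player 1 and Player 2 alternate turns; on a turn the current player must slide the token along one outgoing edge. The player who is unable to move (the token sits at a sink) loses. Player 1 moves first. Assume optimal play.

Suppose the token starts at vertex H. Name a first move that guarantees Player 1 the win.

Move to F.

Positions with no move are L. A position that does have a move is losing for the player to move precisely when every available move leads to a winning position for the opponent. Fill in the labels:
Every edge goes from a vertex to one that appears earlier in the order D, F, G, C, A, H, E, B, so processing vertices in that order labels each vertex after all of its successors.
D: no outgoing edge → L
F: no outgoing edge → L
G: can move to F, which is L ⇒ W
C: can move to F, which is L ⇒ W
A: can move to F, which is L ⇒ W
H: can move to F, which is L ⇒ W
E: can move to D, which is L ⇒ W
B: moves to E(W), G(W); every one is W ⇒ L
From H, the L positions reachable in one move are: F, D. Any move reaching one of these is winning.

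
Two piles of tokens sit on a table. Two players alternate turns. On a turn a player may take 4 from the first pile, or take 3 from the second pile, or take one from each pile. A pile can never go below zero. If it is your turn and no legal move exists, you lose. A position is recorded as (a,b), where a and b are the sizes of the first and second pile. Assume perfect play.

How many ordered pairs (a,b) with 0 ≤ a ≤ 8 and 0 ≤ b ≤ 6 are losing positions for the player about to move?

28

Use the standard recursion: the mover loses at a terminal position; elsewhere, the mover wins exactly when some move hands the opponent an L position.
Every move lowers a or b (never raises either), so fill the grid row by row in increasing a, and left to right within a row: each cell's successors are then already labelled.
      b=0  b=1  b=2  b=3  b=4  b=5  b=6
a=0:    L    L    L    W    W    W    L
a=1:    L    W    W    W    L    L    L
a=2:    L    W    L    W    L    W    W
a=3:    L    W    L    W    L    W    L
a=4:    W    W    W    W    L    W    W
a=5:    W    L    L    L    W    W    W
a=6:    W    L    W    W    W    L    L
a=7:    W    L    W    L    W    L    W
a=8:    L    L    W    W    W    L    W
Cells with no legal move (terminal, hence L): (0,0), (0,1), (0,2), (1,0), (2,0), (3,0).
The remaining L cells, each justified by listing all of its moves:
(0,6): the only move is to (0,3)(W), a W ⇒ L
(1,4): moves to (1,1)(W), (0,3)(W); every one is W ⇒ L
(1,5): moves to (1,2)(W), (0,4)(W); every one is W ⇒ L
(1,6): moves to (1,3)(W), (0,5)(W); every one is W ⇒ L
(2,2): the only move is to (1,1)(W), a W ⇒ L
(2,4): moves to (2,1)(W), (1,3)(W); every one is W ⇒ L
(3,2): the only move is to (2,1)(W), a W ⇒ L
(3,4): moves to (3,1)(W), (2,3)(W); every one is W ⇒ L
(3,6): moves to (3,3)(W), (2,5)(W); every one is W ⇒ L
(4,4): moves to (0,4)(W), (4,1)(W), (3,3)(W); every one is W ⇒ L
(5,1): moves to (1,1)(W), (4,0)(W); every one is W ⇒ L
(5,2): moves to (1,2)(W), (4,1)(W); every one is W ⇒ L
(5,3): moves to (1,3)(W), (5,0)(W), (4,2)(W); every one is W ⇒ L
(6,1): moves to (2,1)(W), (5,0)(W); every one is W ⇒ L
(6,5): moves to (2,5)(W), (6,2)(W), (5,4)(W); every one is W ⇒ L
(6,6): moves to (2,6)(W), (6,3)(W), (5,5)(W); every one is W ⇒ L
(7,1): moves to (3,1)(W), (6,0)(W); every one is W ⇒ L
(7,3): moves to (3,3)(W), (7,0)(W), (6,2)(W); every one is W ⇒ L
(7,5): moves to (3,5)(W), (7,2)(W), (6,4)(W); every one is W ⇒ L
(8,0): the only move is to (4,0)(W), a W ⇒ L
(8,1): moves to (4,1)(W), (7,0)(W); every one is W ⇒ L
(8,5): moves to (4,5)(W), (8,2)(W), (7,4)(W); every one is W ⇒ L
Every other cell has at least one move into one of the L cells above, so it is W.
L cells per row: a=0: 4, a=1: 4, a=2: 3, a=3: 4, a=4: 1, a=5: 3, a=6: 3, a=7: 3, a=8: 3; total 28.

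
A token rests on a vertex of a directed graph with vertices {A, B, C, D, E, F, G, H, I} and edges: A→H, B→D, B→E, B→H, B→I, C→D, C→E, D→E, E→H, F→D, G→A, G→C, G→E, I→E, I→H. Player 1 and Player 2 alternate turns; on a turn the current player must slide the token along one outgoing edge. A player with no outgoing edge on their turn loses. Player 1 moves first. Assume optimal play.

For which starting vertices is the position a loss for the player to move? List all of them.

Positions with no move are L. A position that does have a move is losing for the player to move precisely when every available move leads to a winning position for the opponent. Fill in the labels:
Every edge goes from a vertex to one that appears earlier in the order H, E, I, D, A, B, C, F, G, so processing vertices in that order labels each vertex after all of its successors.
H: no outgoing edge → L
E: W (go to H, an L position)
I: W (go to H, an L position)
D: L (sole option E(W) is W)
A: W (go to H, an L position)
B: W (go to D, an L position)
C: W (go to D, an L position)
F: W (go to D, an L position)
G: L (options C(W), A(W), E(W) are all W)
The losing starting vertices are exactly the entries labelled L in this table (3 of them).

D, G, H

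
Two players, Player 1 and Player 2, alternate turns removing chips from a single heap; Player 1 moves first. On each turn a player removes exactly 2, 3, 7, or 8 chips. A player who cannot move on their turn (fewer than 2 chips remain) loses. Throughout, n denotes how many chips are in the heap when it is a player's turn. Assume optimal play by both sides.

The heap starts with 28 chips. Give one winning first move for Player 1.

Remove 2, leaving 26.

Use the standard recursion: the mover loses at a terminal position; elsewhere, the mover wins exactly when some move hands the opponent an L position.
n=0: no move → L
n=1: no move → L
n=2: →0(L), so W
n=3: →1(L), so W
n=4: →1(L), so W
n=5: →3(W), 2(W) — all W, so L
n=6: →4(W), 3(W) — all W, so L
n=7: →5(L), so W
n=8: →6(L), so W
n=9: →6(L), so W
n=10: →8(W), 7(W), 3(W), 2(W) — all W, so L
n=11: →9(W), 8(W), 4(W), 3(W) — all W, so L
n=12: →10(L), so W
n=13: →11(L), so W
n=14: →11(L), so W
n=15: →13(W), 12(W), 8(W), 7(W) — all W, so L
n=16: →14(W), 13(W), 9(W), 8(W) — all W, so L
n=17: →15(L), so W
n=18: →16(L), so W
n=19: →16(L), so W
n=20: →18(W), 17(W), 13(W), 12(W) — all W, so L
n=21: →19(W), 18(W), 14(W), 13(W) — all W, so L
n=22: →20(L), so W
n=23: →21(L), so W
n=24: →21(L), so W
n=25: →23(W), 22(W), 18(W), 17(W) — all W, so L
n=26: →24(W), 23(W), 19(W), 18(W) — all W, so L
n=27: →25(L), so W
n=28: →26(L), so W
From 28, the L positions reachable in one move are: 26, 25, 21, 20. Any move reaching one of these is winning.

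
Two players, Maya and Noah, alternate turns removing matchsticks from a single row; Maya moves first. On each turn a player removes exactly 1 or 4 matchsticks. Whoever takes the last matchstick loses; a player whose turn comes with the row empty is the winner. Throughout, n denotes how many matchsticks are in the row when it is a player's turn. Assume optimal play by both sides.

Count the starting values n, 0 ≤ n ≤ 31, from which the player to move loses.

Positions with no move are W. A position that does have a move is losing for the player to move precisely when every available move leads to a winning position for the opponent. Fill in the labels:
n=0: no move; the opponent has just taken the last matchstick and therefore loses → W
n=1: only reaches 0(W), which is W → L
n=2: reaches L-position 1 → W
n=3: only reaches 2(W), which is W → L
n=4: reaches L-position 3 → W
n=5: reaches L-position 1 → W
n=6: only reaches 5(W), 2(W), all W → L
n=7: reaches L-position 6 → W
n=8: only reaches 7(W), 4(W), all W → L
n=9: reaches L-position 8 → W
n=10: reaches L-position 6 → W
n=11: only reaches 10(W), 7(W), all W → L
n=12: reaches L-position 11 → W
n=13: only reaches 12(W), 9(W), all W → L
n=14: reaches L-position 13 → W
n=15: reaches L-position 11 → W
n=16: only reaches 15(W), 12(W), all W → L
n=17: reaches L-position 16 → W
n=18: only reaches 17(W), 14(W), all W → L
n=19: reaches L-position 18 → W
n=20: reaches L-position 16 → W
n=21: only reaches 20(W), 17(W), all W → L
n=22: reaches L-position 21 → W
n=23: only reaches 22(W), 19(W), all W → L
n=24: reaches L-position 23 → W
n=25: reaches L-position 21 → W
n=26: only reaches 25(W), 22(W), all W → L
n=27: reaches L-position 26 → W
n=28: only reaches 27(W), 24(W), all W → L
n=29: reaches L-position 28 → W
n=30: reaches L-position 26 → W
n=31: only reaches 30(W), 27(W), all W → L
L entries with 0 ≤ n ≤ 31: n = 1, 3, 6, 8, 11, 13, 16, 18, 21, 23, 26, 28, 31; that makes 13.

13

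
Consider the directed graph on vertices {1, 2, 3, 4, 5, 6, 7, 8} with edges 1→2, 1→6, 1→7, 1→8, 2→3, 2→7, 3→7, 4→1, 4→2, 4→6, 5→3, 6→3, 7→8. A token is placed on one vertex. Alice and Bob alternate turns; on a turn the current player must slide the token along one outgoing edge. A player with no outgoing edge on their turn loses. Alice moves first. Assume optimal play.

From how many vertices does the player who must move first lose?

Work bottom-up. With no move the player to move loses. Otherwise the position is W if at least one move leads to an L position for the opponent, and L if every move leads to a W.
Every edge goes from a vertex to one that appears earlier in the order 8, 7, 3, 2, 6, 5, 1, 4, so processing vertices in that order labels each vertex after all of its successors.
8: no outgoing edge → L
7: can move to 8, which is L ⇒ W
3: the only move is to 7(W), a W ⇒ L
2: can move to 3, which is L ⇒ W
6: can move to 3, which is L ⇒ W
5: can move to 3, which is L ⇒ W
1: can move to 8, which is L ⇒ W
4: moves to 1(W), 6(W), 2(W); every one is W ⇒ L
The L vertices are 3, 4, 8; that is 3 in all.

3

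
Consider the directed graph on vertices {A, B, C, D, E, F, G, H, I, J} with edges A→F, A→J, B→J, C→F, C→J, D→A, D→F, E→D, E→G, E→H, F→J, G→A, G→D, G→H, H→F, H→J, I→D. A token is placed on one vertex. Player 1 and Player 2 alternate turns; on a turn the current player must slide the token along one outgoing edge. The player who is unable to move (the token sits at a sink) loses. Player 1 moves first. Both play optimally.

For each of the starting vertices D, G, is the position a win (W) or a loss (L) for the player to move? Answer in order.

Build the W/L table. Terminal = L. A non-terminal position is W if it has a move to some L; otherwise it is L.
Every edge goes from a vertex to one that appears earlier in the order J, F, H, A, D, G, E, C, I, B, so processing vertices in that order labels each vertex after all of its successors.
J: no outgoing edge → L
F: →J(L), so W
H: →J(L), so W
A: →J(L), so W
D: →A(W), F(W) — all W, so L
G: →D(L), so W
E: →D(L), so W
C: →J(L), so W
I: →D(L), so W
B: →J(L), so W

D: L, G: W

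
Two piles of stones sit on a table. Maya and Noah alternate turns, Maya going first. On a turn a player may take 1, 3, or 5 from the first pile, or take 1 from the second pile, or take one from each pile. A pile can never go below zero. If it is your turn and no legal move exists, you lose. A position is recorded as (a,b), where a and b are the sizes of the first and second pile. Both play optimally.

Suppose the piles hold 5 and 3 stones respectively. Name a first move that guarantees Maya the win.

Move to (4,2).

Classify positions by backward induction: terminal positions (no move available) are L. From any other position, the mover wins iff some move reaches an L.
No move ever increases a pile, so every position that can arise here has a ≤ 5 and b ≤ 3; it is enough to label the cells with 0 ≤ a ≤ 5 and 0 ≤ b ≤ 3.
Every move lowers a or b (never raises either), so fill the grid row by row in increasing a, and left to right within a row: each cell's successors are then already labelled.
      b=0  b=1  b=2  b=3
a=0:    L    W    L    W
a=1:    W    W    W    W
a=2:    L    W    L    W
a=3:    W    W    W    W
a=4:    L    W    L    W
a=5:    W    W    W    W
Cells with no legal move (terminal, hence L): (0,0).
The remaining L cells, each justified by listing all of its moves:
(0,2): →(0,1)(W) only, which is W, so L
(2,0): →(1,0)(W) only, which is W, so L
(2,2): →(1,2)(W), (2,1)(W), (1,1)(W) — all W, so L
(4,0): →(3,0)(W), (1,0)(W) — all W, so L
(4,2): →(3,2)(W), (1,2)(W), (4,1)(W), (3,1)(W) — all W, so L
Every other cell has at least one move into one of the L cells above, so it is W.
From (5,3), the L positions reachable in one move are: (4,2).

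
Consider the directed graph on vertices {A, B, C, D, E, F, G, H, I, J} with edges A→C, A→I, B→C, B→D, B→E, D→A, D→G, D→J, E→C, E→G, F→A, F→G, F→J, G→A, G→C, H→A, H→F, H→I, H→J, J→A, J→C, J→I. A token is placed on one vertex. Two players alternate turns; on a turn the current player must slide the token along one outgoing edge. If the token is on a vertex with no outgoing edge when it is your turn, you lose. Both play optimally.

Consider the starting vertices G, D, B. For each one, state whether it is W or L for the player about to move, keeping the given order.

Compute win/loss labels from the base case upward. A position with no move is L. Any other position is W if it can reach an L in one move, else L.
Every edge goes from a vertex to one that appears earlier in the order C, I, A, J, G, E, D, F, H, B, so processing vertices in that order labels each vertex after all of its successors.
C: no outgoing edge → L
I: no outgoing edge → L
A: reaches L-position I → W
J: reaches L-position I → W
G: reaches L-position C → W
E: reaches L-position C → W
D: only reaches G(W), J(W), A(W), all W → L
F: only reaches G(W), J(W), A(W), all W → L
H: reaches L-position F → W
B: reaches L-position D → W

G: W, D: L, B: W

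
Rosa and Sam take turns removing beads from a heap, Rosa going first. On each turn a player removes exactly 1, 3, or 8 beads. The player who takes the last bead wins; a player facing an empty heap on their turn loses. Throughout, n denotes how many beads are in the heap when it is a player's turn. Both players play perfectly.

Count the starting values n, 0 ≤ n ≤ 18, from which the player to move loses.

8

Positions with no move are L. A position that does have a move is losing for the player to move precisely when every available move leads to a winning position for the opponent. Fill in the labels:
n=0: no move → L
n=1: W (go to 0, an L position)
n=2: L (sole option 1(W) is W)
n=3: W (go to 2, an L position)
n=4: L (options 3(W), 1(W) are all W)
n=5: W (go to 4, an L position)
n=6: L (options 5(W), 3(W) are all W)
n=7: W (go to 6, an L position)
n=8: W (go to 0, an L position)
n=9: W (go to 6, an L position)
n=10: W (go to 2, an L position)
n=11: L (options 10(W), 8(W), 3(W) are all W)
n=12: W (go to 11, an L position)
n=13: L (options 12(W), 10(W), 5(W) are all W)
n=14: W (go to 13, an L position)
n=15: L (options 14(W), 12(W), 7(W) are all W)
n=16: W (go to 15, an L position)
n=17: L (options 16(W), 14(W), 9(W) are all W)
n=18: W (go to 17, an L position)
L entries with 0 ≤ n ≤ 18: n = 0, 2, 4, 6, 11, 13, 15, 17; that makes 8.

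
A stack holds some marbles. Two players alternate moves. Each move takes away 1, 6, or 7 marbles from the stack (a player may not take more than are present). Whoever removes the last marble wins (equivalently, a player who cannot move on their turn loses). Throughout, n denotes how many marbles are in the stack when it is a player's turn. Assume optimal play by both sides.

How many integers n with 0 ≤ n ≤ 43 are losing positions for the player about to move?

Positions with no move are L. A position that does have a move is losing for the player to move precisely when every available move leads to a winning position for the opponent. Fill in the labels:
n=0: no move → L
n=1: can move to 0, which is L ⇒ W
n=2: the only move is to 1(W), a W ⇒ L
n=3: can move to 2, which is L ⇒ W
n=4: the only move is to 3(W), a W ⇒ L
n=5: can move to 4, which is L ⇒ W
n=6: can move to 0, which is L ⇒ W
n=7: can move to 0, which is L ⇒ W
n=8: can move to 2, which is L ⇒ W
n=9: can move to 2, which is L ⇒ W
n=10: can move to 4, which is L ⇒ W
n=11: can move to 4, which is L ⇒ W
n=12: moves to 11(W), 6(W), 5(W); every one is W ⇒ L
n=13: can move to 12, which is L ⇒ W
n=14: moves to 13(W), 8(W), 7(W); every one is W ⇒ L
n=15: can move to 14, which is L ⇒ W
n=16: moves to 15(W), 10(W), 9(W); every one is W ⇒ L
n=17: can move to 16, which is L ⇒ W
n=18: can move to 12, which is L ⇒ W
n=19: can move to 12, which is L ⇒ W
n=20: can move to 14, which is L ⇒ W
n=21: can move to 14, which is L ⇒ W
n=22: can move to 16, which is L ⇒ W
n=23: can move to 16, which is L ⇒ W
n=24: moves to 23(W), 18(W), 17(W); every one is W ⇒ L
n=25: can move to 24, which is L ⇒ W
n=26: moves to 25(W), 20(W), 19(W); every one is W ⇒ L
n=27: can move to 26, which is L ⇒ W
n=28: moves to 27(W), 22(W), 21(W); every one is W ⇒ L
n=29: can move to 28, which is L ⇒ W
n=30: can move to 24, which is L ⇒ W
n=31: can move to 24, which is L ⇒ W
n=32: can move to 26, which is L ⇒ W
n=33: can move to 26, which is L ⇒ W
n=34: can move to 28, which is L ⇒ W
n=35: can move to 28, which is L ⇒ W
n=36: moves to 35(W), 30(W), 29(W); every one is W ⇒ L
n=37: can move to 36, which is L ⇒ W
n=38: moves to 37(W), 32(W), 31(W); every one is W ⇒ L
n=39: can move to 38, which is L ⇒ W
n=40: moves to 39(W), 34(W), 33(W); every one is W ⇒ L
n=41: can move to 40, which is L ⇒ W
n=42: can move to 36, which is L ⇒ W
n=43: can move to 36, which is L ⇒ W
L entries with 0 ≤ n ≤ 43: n = 0, 2, 4, 12, 14, 16, 24, 26, 28, 36, 38, 40; that makes 12.

12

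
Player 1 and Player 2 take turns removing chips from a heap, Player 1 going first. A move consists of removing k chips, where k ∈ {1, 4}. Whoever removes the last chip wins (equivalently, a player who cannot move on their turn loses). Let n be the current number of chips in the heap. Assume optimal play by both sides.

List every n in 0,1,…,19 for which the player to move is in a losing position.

0, 2, 5, 7, 10, 12, 15, 17

Work bottom-up. With no move the player to move loses. Otherwise the position is W if at least one move leads to an L position for the opponent, and L if every move leads to a W.
n=0: no move → L
n=1: W (go to 0, an L position)
n=2: L (sole option 1(W) is W)
n=3: W (go to 2, an L position)
n=4: W (go to 0, an L position)
n=5: L (options 4(W), 1(W) are all W)
n=6: W (go to 5, an L position)
n=7: L (options 6(W), 3(W) are all W)
n=8: W (go to 7, an L position)
n=9: W (go to 5, an L position)
n=10: L (options 9(W), 6(W) are all W)
n=11: W (go to 10, an L position)
n=12: L (options 11(W), 8(W) are all W)
n=13: W (go to 12, an L position)
n=14: W (go to 10, an L position)
n=15: L (options 14(W), 11(W) are all W)
n=16: W (go to 15, an L position)
n=17: L (options 16(W), 13(W) are all W)
n=18: W (go to 17, an L position)
n=19: W (go to 15, an L position)
The losing starting values of n are exactly the entries labelled L in this table (8 of them).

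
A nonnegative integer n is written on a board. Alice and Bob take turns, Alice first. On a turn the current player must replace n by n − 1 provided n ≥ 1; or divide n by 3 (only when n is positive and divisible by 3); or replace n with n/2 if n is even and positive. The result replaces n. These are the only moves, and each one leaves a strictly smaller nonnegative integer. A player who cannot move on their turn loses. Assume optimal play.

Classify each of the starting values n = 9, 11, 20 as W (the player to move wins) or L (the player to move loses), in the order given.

Use the standard recursion: the mover loses at a terminal position; elsewhere, the mover wins exactly when some move hands the opponent an L position.
n=0: no move → L
n=1: →0(L), so W
n=2: →1(W) only, which is W, so L
n=3: →2(L), so W
n=4: →2(L), so W
n=5: →4(W) only, which is W, so L
n=6: →2(L), so W
n=7: →6(W) only, which is W, so L
n=8: →7(L), so W
n=9: →3(W), 8(W) — all W, so L
n=10: →5(L), so W
n=11: →10(W) only, which is W, so L
n=12: →11(L), so W
n=13: →12(W) only, which is W, so L
n=14: →7(L), so W
n=15: →5(L), so W
n=16: →8(W), 15(W) — all W, so L
n=17: →16(L), so W
n=18: →9(L), so W
n=19: →18(W) only, which is W, so L
n=20: →19(L), so W

9: L, 11: L, 20: W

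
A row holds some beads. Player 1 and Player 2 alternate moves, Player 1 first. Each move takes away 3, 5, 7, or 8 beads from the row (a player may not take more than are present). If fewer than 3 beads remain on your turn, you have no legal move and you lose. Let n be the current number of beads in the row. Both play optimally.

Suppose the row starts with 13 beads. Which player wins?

Compute win/loss labels from the base case upward. A position with no move is L. Any other position is W if it can reach an L in one move, else L.
n=0: no move → L
n=1: no move → L
n=2: no move → L
n=3: →0(L), so W
n=4: →1(L), so W
n=5: →2(L), so W
n=6: →1(L), so W
n=7: →2(L), so W
n=8: →1(L), so W
n=9: →2(L), so W
n=10: →2(L), so W
n=11: →8(W), 6(W), 4(W), 3(W) — all W, so L
n=12: →9(W), 7(W), 5(W), 4(W) — all W, so L
n=13: →10(W), 8(W), 6(W), 5(W) — all W, so L
The starting position 13 is L: whatever Player 1 does, the opponent receives a W position.

Player 2 wins.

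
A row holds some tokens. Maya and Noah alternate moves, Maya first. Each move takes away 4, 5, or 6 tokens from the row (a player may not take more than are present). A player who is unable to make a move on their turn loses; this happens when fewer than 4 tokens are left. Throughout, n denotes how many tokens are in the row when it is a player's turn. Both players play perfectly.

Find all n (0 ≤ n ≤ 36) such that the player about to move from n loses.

Use the standard recursion: the mover loses at a terminal position; elsewhere, the mover wins exactly when some move hands the opponent an L position.
n=0: no move → L
n=1: no move → L
n=2: no move → L
n=3: no move → L
n=4: reaches L-position 0 → W
n=5: reaches L-position 1 → W
n=6: reaches L-position 2 → W
n=7: reaches L-position 3 → W
n=8: reaches L-position 3 → W
n=9: reaches L-position 3 → W
n=10: only reaches 6(W), 5(W), 4(W), all W → L
n=11: only reaches 7(W), 6(W), 5(W), all W → L
n=12: only reaches 8(W), 7(W), 6(W), all W → L
n=13: only reaches 9(W), 8(W), 7(W), all W → L
n=14: reaches L-position 10 → W
n=15: reaches L-position 11 → W
n=16: reaches L-position 12 → W
n=17: reaches L-position 13 → W
n=18: reaches L-position 13 → W
n=19: reaches L-position 13 → W
n=20: only reaches 16(W), 15(W), 14(W), all W → L
n=21: only reaches 17(W), 16(W), 15(W), all W → L
n=22: only reaches 18(W), 17(W), 16(W), all W → L
n=23: only reaches 19(W), 18(W), 17(W), all W → L
n=24: reaches L-position 20 → W
n=25: reaches L-position 21 → W
n=26: reaches L-position 22 → W
n=27: reaches L-position 23 → W
n=28: reaches L-position 23 → W
n=29: reaches L-position 23 → W
n=30: only reaches 26(W), 25(W), 24(W), all W → L
n=31: only reaches 27(W), 26(W), 25(W), all W → L
n=32: only reaches 28(W), 27(W), 26(W), all W → L
n=33: only reaches 29(W), 28(W), 27(W), all W → L
n=34: reaches L-position 30 → W
n=35: reaches L-position 31 → W
n=36: reaches L-position 32 → W
Reading off the rows marked L gives the requested list; there are 16 such values of n.

0, 1, 2, 3, 10, 11, 12, 13, 20, 21, 22, 23, 30, 31, 32, 33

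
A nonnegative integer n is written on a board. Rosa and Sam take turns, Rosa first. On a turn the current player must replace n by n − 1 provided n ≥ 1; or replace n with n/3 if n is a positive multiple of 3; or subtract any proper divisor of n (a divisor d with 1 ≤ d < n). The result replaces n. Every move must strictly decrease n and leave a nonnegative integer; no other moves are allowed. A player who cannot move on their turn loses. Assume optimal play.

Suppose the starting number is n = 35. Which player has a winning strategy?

Label each position W (a win for the player to move) or L (a loss). A position with no legal move is L; any other position is W exactly when some move reaches an L, and L when every move reaches a W.
n=0: no move → L
n=1: can move to 0, which is L ⇒ W
n=2: the only move is to 1(W), a W ⇒ L
n=3: can move to 2, which is L ⇒ W
n=4: can move to 2, which is L ⇒ W
n=5: the only move is to 4(W), a W ⇒ L
n=6: can move to 2, which is L ⇒ W
n=7: the only move is to 6(W), a W ⇒ L
n=8: can move to 7, which is L ⇒ W
n=9: moves to 3(W), 6(W), 8(W); every one is W ⇒ L
n=10: can move to 5, which is L ⇒ W
n=11: the only move is to 10(W), a W ⇒ L
n=12: can move to 9, which is L ⇒ W
n=13: the only move is to 12(W), a W ⇒ L
n=14: can move to 7, which is L ⇒ W
n=15: can move to 5, which is L ⇒ W
n=16: moves to 8(W), 12(W), 14(W), 15(W); every one is W ⇒ L
n=17: can move to 16, which is L ⇒ W
n=18: can move to 9, which is L ⇒ W
n=19: the only move is to 18(W), a W ⇒ L
n=20: can move to 16, which is L ⇒ W
n=21: can move to 7, which is L ⇒ W
n=22: can move to 11, which is L ⇒ W
n=23: the only move is to 22(W), a W ⇒ L
n=24: can move to 16, which is L ⇒ W
n=25: moves to 20(W), 24(W); every one is W ⇒ L
n=26: can move to 13, which is L ⇒ W
n=27: can move to 9, which is L ⇒ W
n=28: moves to 14(W), 21(W), 24(W), 26(W), 27(W); every one is W ⇒ L
n=29: can move to 28, which is L ⇒ W
n=30: can move to 25, which is L ⇒ W
n=31: the only move is to 30(W), a W ⇒ L
n=32: can move to 16, which is L ⇒ W
n=33: can move to 11, which is L ⇒ W
n=34: moves to 17(W), 32(W), 33(W); every one is W ⇒ L
n=35: can move to 28, which is L ⇒ W
From 35 Rosa can move to 28, reaching an L position.

Rosa wins.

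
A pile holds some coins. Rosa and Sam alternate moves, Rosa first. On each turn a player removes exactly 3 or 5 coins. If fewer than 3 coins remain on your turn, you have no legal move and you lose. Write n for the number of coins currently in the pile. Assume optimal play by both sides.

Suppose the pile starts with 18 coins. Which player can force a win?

Sam wins.

Build the W/L table. Terminal = L. A non-terminal position is W if it has a move to some L; otherwise it is L.
n=0: no move → L
n=1: no move → L
n=2: no move → L
n=3: can move to 0, which is L ⇒ W
n=4: can move to 1, which is L ⇒ W
n=5: can move to 2, which is L ⇒ W
n=6: can move to 1, which is L ⇒ W
n=7: can move to 2, which is L ⇒ W
n=8: moves to 5(W), 3(W); every one is W ⇒ L
n=9: moves to 6(W), 4(W); every one is W ⇒ L
n=10: moves to 7(W), 5(W); every one is W ⇒ L
n=11: can move to 8, which is L ⇒ W
n=12: can move to 9, which is L ⇒ W
n=13: can move to 10, which is L ⇒ W
n=14: can move to 9, which is L ⇒ W
n=15: can move to 10, which is L ⇒ W
n=16: moves to 13(W), 11(W); every one is W ⇒ L
n=17: moves to 14(W), 12(W); every one is W ⇒ L
n=18: moves to 15(W), 13(W); every one is W ⇒ L
Every move from 18 reaches a W position, so the mover loses.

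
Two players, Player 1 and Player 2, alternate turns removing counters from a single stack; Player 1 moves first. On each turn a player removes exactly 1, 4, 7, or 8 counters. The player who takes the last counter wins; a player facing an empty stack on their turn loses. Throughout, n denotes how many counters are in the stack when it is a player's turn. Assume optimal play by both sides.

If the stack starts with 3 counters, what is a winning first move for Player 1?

Compute win/loss labels from the base case upward. A position with no move is L. Any other position is W if it can reach an L in one move, else L.
n=0: no move → L
n=1: →0(L), so W
n=2: →1(W) only, which is W, so L
n=3: →2(L), so W
From 3, the L positions reachable in one move are: 2.

Remove 1, leaving 2.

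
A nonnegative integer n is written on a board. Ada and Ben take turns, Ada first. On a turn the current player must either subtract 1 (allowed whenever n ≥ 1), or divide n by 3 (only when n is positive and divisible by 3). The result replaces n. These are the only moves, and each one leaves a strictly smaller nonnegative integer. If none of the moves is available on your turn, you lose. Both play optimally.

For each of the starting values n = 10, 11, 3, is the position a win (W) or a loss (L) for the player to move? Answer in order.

10: W, 11: L, 3: W

Compute win/loss labels from the base case upward. A position with no move is L. Any other position is W if it can reach an L in one move, else L.
n=0: no move → L
n=1: reaches L-position 0 → W
n=2: only reaches 1(W), which is W → L
n=3: reaches L-position 2 → W
n=4: only reaches 3(W), which is W → L
n=5: reaches L-position 4 → W
n=6: reaches L-position 2 → W
n=7: only reaches 6(W), which is W → L
n=8: reaches L-position 7 → W
n=9: only reaches 3(W), 8(W), all W → L
n=10: reaches L-position 9 → W
n=11: only reaches 10(W), which is W → L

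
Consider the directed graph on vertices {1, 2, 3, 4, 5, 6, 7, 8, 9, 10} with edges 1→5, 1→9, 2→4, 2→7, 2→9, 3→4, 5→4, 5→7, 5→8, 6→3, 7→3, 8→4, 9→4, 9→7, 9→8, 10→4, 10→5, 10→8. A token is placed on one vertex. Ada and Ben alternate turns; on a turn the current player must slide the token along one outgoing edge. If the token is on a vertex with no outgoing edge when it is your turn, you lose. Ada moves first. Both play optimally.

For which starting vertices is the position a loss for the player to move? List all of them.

Label each position W (a win for the player to move) or L (a loss). A position with no legal move is L; any other position is W exactly when some move reaches an L, and L when every move reaches a W.
Every edge goes from a vertex to one that appears earlier in the order 4, 3, 8, 7, 5, 10, 9, 2, 1, 6, so processing vertices in that order labels each vertex after all of its successors.
4: no outgoing edge → L
3: can move to 4, which is L ⇒ W
8: can move to 4, which is L ⇒ W
7: the only move is to 3(W), a W ⇒ L
5: can move to 7, which is L ⇒ W
10: can move to 4, which is L ⇒ W
9: can move to 7, which is L ⇒ W
2: can move to 7, which is L ⇒ W
1: moves to 9(W), 5(W); every one is W ⇒ L
6: the only move is to 3(W), a W ⇒ L
The losing starting vertices are exactly the entries labelled L in this table (4 of them).

1, 4, 6, 7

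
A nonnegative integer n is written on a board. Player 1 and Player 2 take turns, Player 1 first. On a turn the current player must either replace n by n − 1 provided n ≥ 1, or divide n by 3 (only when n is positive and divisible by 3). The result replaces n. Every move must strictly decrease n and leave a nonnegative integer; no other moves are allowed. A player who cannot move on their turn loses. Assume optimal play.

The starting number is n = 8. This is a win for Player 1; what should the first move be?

Label each position W (a win for the player to move) or L (a loss). A position with no legal move is L; any other position is W exactly when some move reaches an L, and L when every move reaches a W.
n=0: no move → L
n=1: can move to 0, which is L ⇒ W
n=2: the only move is to 1(W), a W ⇒ L
n=3: can move to 2, which is L ⇒ W
n=4: the only move is to 3(W), a W ⇒ L
n=5: can move to 4, which is L ⇒ W
n=6: can move to 2, which is L ⇒ W
n=7: the only move is to 6(W), a W ⇒ L
n=8: can move to 7, which is L ⇒ W
From 8, the L positions reachable in one move are: 7.

Move to 7.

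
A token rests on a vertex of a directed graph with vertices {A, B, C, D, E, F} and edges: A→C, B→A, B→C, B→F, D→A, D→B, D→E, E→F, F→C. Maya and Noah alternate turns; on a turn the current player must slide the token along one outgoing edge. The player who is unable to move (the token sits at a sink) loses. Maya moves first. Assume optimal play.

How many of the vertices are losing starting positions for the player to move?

Label each position W (a win for the player to move) or L (a loss). A position with no legal move is L; any other position is W exactly when some move reaches an L, and L when every move reaches a W.
Every edge goes from a vertex to one that appears earlier in the order C, A, F, B, E, D, so processing vertices in that order labels each vertex after all of its successors.
C: no outgoing edge → L
A: reaches L-position C → W
F: reaches L-position C → W
B: reaches L-position C → W
E: only reaches F(W), which is W → L
D: reaches L-position E → W
The L vertices are C, E; that is 2 in all.

2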